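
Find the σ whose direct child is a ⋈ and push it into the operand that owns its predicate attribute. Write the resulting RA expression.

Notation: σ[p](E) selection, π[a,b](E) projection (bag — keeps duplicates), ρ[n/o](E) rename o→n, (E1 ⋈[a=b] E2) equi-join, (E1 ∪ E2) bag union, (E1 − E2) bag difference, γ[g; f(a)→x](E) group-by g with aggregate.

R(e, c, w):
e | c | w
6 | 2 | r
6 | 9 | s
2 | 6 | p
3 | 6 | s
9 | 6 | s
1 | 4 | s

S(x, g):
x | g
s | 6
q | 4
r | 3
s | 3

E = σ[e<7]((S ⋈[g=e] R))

σ filters on e, owned by the right side.
E' = (S ⋈[g=e] σ[e<7](R))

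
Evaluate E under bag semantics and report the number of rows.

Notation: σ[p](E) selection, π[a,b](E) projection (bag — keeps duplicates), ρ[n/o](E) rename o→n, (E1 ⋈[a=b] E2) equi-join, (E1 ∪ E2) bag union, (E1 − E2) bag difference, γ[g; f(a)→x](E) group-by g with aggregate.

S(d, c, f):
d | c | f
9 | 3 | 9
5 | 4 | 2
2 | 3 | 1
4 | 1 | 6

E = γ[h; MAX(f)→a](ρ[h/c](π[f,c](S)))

Per-node cardinality:
  S → 4
  π[f,c](S) → 4
  ρ[h/c](π[f,c](S)) → 4
  γ[h; MAX(f)→a](ρ[h/c](π[f,c](S))) → 3

|E| = 3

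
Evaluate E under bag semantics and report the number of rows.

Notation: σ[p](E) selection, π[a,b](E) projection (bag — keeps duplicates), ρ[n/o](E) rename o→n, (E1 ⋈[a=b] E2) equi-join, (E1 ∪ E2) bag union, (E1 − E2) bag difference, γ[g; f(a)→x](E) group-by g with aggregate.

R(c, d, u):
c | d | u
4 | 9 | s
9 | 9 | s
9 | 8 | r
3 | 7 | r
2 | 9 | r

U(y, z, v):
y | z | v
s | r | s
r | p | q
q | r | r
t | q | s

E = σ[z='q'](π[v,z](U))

Per-node cardinality:
  U → 4
  π[v,z](U) → 4
  σ[z='q'](π[v,z](U)) → 1

|E| = 1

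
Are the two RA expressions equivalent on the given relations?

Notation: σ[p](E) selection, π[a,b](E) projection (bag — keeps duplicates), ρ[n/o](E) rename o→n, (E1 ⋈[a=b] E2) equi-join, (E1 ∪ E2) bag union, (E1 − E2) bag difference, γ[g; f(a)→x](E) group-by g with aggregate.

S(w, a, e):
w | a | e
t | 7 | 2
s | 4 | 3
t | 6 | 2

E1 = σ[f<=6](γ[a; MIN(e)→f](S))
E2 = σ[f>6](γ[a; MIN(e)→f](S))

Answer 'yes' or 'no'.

E1 stepwise |·|:
  S → 3
  γ[a; MIN(e)→f](S) → 3
  σ[f<=6](γ[a; MIN(e)→f](S)) → 3
E2 stepwise |·|:
  S → 3
  γ[a; MIN(e)→f](S) → 3
  σ[f>6](γ[a; MIN(e)→f](S)) → 0

E1 result:
a | f
4 | 3
6 | 2
7 | 2
E2 result:
a | f
(0 rows)
Witness: (6, 2) appears 1× in E1 but 0× in E2.

no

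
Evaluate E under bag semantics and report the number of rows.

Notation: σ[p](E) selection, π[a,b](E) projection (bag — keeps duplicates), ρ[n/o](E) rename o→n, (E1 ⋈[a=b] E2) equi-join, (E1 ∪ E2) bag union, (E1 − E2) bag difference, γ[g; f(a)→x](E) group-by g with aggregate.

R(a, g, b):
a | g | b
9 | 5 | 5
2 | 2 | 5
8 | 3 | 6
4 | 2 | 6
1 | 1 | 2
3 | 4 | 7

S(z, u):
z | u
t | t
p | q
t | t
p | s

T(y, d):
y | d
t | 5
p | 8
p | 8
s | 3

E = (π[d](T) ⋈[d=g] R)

Stepwise |·|:
  T → 4
  π[d](T) → 4
  R → 6
  (π[d](T) ⋈[d=g] R) → 2

|E| = 2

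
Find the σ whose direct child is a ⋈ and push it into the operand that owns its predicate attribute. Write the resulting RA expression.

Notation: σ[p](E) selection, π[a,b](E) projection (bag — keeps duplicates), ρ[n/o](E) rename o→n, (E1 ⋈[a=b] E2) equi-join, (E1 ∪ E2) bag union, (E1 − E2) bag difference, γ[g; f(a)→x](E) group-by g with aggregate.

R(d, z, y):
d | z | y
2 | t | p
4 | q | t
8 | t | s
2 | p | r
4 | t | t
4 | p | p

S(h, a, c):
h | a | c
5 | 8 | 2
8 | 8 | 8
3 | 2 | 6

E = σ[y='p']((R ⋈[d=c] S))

σ filters on y, owned by the left side.
E' = (σ[y='p'](R) ⋈[d=c] S)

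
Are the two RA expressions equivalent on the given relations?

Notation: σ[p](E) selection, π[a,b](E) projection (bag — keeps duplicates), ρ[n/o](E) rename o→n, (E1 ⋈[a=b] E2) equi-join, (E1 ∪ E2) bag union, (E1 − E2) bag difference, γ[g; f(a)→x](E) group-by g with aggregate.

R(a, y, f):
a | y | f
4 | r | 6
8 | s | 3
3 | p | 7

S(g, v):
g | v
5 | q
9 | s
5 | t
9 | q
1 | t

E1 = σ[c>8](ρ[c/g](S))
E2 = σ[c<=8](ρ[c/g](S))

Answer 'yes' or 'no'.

E1 row counts bottom-up:
  S → 5
  ρ[c/g](S) → 5
  σ[c>8](ρ[c/g](S)) → 2
E2 row counts bottom-up:
  S → 5
  ρ[c/g](S) → 5
  σ[c<=8](ρ[c/g](S)) → 3

E1 result:
c | v
9 | q
9 | s
E2 result:
c | v
1 | t
5 | q
5 | t
Witness: (9, 's') appears 1× in E1 but 0× in E2.

no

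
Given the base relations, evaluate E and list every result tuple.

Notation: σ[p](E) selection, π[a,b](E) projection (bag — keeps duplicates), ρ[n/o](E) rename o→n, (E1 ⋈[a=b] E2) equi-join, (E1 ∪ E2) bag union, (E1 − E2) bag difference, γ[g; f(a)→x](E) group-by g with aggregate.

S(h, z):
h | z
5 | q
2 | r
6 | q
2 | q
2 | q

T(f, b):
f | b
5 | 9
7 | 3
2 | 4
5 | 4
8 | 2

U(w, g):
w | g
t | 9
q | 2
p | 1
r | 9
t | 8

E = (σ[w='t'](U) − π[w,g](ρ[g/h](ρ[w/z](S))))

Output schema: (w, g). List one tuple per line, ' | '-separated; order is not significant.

Per-node cardinality:
  U → 5
  σ[w='t'](U) → 2
  S → 5
  ρ[w/z](S) → 5
  ρ[g/h](ρ[w/z](S)) → 5
  π[w,g](ρ[g/h](ρ[w/z](S))) → 5
  (σ[w='t'](U) − π[w,g](ρ[g/h](ρ[w/z](S)))) → 2

== RESULT ==
w | g
t | 8
t | 9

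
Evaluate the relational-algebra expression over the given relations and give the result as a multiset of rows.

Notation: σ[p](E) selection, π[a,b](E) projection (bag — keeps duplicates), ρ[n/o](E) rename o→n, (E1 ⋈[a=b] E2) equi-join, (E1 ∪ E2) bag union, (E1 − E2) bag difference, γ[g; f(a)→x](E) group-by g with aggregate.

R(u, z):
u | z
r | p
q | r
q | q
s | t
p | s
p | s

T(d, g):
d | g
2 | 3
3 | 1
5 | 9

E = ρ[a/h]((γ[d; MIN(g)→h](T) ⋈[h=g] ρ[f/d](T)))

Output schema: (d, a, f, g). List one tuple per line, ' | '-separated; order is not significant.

Row counts bottom-up:
  T → 3
  γ[d; MIN(g)→h](T) → 3
  T → 3
  ρ[f/d](T) → 3
  (γ[d; MIN(g)→h](T) ⋈[h=g] ρ[f/d](T)) → 3
  ρ[a/h]((γ[d; MIN(g)→h](T) ⋈[h=g] ρ[f/d](T))) → 3

== RESULT ==
d | a | f | g
2 | 3 | 2 | 3
3 | 1 | 3 | 1
5 | 9 | 5 | 9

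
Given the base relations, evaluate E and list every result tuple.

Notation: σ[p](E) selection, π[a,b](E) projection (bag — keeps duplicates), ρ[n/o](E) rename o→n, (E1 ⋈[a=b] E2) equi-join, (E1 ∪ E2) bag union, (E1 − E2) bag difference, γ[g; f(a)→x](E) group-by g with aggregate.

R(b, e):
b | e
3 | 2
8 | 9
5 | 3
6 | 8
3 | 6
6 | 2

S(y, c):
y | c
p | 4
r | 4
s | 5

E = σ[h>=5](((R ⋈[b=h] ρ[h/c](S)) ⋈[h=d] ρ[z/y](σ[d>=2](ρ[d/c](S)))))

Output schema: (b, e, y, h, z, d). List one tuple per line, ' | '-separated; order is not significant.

Subexpression sizes:
  R → 6
  S → 3
  ρ[h/c](S) → 3
  (R ⋈[b=h] ρ[h/c](S)) → 1
  S → 3
  ρ[d/c](S) → 3
  σ[d>=2](ρ[d/c](S)) → 3
  ρ[z/y](σ[d>=2](ρ[d/c](S))) → 3
  ((R ⋈[b=h] ρ[h/c](S)) ⋈[h=d] ρ[z/y](σ[d>=2](ρ[d/c](S)))) → 1
  σ[h>=5](((R ⋈[b=h] ρ[h/c](S)) ⋈[h=d] ρ[z/y](σ[d>=2](ρ[d/c](S))))) → 1

== RESULT ==
b | e | y | h | z | d
5 | 3 | s | 5 | s | 5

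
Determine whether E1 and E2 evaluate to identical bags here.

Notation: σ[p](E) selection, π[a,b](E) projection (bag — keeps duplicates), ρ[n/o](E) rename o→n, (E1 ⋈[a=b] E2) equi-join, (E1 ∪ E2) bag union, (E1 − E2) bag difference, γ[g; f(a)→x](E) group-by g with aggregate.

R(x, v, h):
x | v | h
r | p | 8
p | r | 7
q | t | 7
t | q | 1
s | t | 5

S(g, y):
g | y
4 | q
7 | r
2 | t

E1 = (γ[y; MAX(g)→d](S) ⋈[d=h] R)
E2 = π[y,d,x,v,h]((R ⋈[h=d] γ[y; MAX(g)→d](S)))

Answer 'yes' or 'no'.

E1 row counts bottom-up:
  S → 3
  γ[y; MAX(g)→d](S) → 3
  R → 5
  (γ[y; MAX(g)→d](S) ⋈[d=h] R) → 2
E2 row counts bottom-up:
  R → 5
  S → 3
  γ[y; MAX(g)→d](S) → 3
  (R ⋈[h=d] γ[y; MAX(g)→d](S)) → 2
  π[y,d,x,v,h]((R ⋈[h=d] γ[y; MAX(g)→d](S))) → 2

E1 and E2 produce the same multiset:
y | d | x | v | h
r | 7 | p | r | 7
r | 7 | q | t | 7

yes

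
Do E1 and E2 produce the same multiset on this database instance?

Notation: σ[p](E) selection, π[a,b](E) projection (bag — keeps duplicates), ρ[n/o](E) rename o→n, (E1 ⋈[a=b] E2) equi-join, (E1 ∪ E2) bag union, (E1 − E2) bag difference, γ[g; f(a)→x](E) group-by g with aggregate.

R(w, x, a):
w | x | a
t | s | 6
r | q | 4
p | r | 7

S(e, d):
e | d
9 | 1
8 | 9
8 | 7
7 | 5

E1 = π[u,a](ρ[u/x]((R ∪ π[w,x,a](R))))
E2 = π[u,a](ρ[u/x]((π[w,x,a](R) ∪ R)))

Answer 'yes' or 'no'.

E1 subexpression sizes:
  R → 3
  R → 3
  π[w,x,a](R) → 3
  (R ∪ π[w,x,a](R)) → 6
  ρ[u/x]((R ∪ π[w,x,a](R))) → 6
  π[u,a](ρ[u/x]((R ∪ π[w,x,a](R)))) → 6
E2 subexpression sizes:
  R → 3
  π[w,x,a](R) → 3
  R → 3
  (π[w,x,a](R) ∪ R) → 6
  ρ[u/x]((π[w,x,a](R) ∪ R)) → 6
  π[u,a](ρ[u/x]((π[w,x,a](R) ∪ R))) → 6

E1 and E2 produce the same multiset:
u | a
q | 4
q | 4
r | 7
r | 7
s | 6
s | 6

yes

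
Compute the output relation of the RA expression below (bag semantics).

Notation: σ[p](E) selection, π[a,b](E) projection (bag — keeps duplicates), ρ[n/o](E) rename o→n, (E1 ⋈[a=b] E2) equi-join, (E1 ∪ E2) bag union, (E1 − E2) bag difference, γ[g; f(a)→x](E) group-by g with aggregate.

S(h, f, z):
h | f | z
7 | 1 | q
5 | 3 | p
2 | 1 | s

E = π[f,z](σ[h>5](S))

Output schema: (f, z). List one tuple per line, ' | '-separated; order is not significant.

Stepwise |·|:
  S → 3
  σ[h>5](S) → 1
  π[f,z](σ[h>5](S)) → 1

== RESULT ==
f | z
1 | q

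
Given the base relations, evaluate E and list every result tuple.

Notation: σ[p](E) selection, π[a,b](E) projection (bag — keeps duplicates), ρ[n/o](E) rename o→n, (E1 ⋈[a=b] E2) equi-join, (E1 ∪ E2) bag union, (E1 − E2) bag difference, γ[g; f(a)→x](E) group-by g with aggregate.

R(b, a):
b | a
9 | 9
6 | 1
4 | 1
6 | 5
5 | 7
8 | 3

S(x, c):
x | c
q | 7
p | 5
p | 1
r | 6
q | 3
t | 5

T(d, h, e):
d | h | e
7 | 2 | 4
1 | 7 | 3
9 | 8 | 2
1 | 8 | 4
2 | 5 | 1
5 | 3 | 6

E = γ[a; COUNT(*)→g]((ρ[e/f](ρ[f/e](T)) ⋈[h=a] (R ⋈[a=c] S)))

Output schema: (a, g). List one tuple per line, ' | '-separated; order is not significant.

Per-node cardinality:
  T → 6
  ρ[f/e](T) → 6
  ρ[e/f](ρ[f/e](T)) → 6
  R → 6
  S → 6
  (R ⋈[a=c] S) → 6
  (ρ[e/f](ρ[f/e](T)) ⋈[h=a] (R ⋈[a=c] S)) → 4
  γ[a; COUNT(*)→g]((ρ[e/f](ρ[f/e](T)) ⋈[h=a] (R ⋈[a=c] S))) → 3

== RESULT ==
a | g
3 | 1
5 | 2
7 | 1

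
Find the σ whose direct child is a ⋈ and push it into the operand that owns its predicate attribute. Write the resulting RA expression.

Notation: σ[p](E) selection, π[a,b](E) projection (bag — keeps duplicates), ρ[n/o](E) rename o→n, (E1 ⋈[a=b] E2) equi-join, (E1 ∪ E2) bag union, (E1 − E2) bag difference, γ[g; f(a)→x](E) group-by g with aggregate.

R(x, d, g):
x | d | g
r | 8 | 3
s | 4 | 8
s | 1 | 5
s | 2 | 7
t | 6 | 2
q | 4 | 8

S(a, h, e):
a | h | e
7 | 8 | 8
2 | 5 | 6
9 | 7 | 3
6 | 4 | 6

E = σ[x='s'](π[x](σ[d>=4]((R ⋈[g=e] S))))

σ filters on d, owned by the left side.
E' = σ[x='s'](π[x]((σ[d>=4](R) ⋈[g=e] S)))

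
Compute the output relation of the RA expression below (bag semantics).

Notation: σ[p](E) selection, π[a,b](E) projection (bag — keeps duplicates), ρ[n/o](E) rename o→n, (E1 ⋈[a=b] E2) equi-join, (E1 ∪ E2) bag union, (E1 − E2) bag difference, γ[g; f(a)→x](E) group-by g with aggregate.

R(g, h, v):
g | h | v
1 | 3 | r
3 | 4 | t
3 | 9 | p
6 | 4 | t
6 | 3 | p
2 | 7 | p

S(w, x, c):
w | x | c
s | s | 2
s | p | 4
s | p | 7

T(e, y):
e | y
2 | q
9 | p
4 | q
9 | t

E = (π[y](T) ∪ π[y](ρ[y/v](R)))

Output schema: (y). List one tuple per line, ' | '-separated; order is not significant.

Subexpression sizes:
  T → 4
  π[y](T) → 4
  R → 6
  ρ[y/v](R) → 6
  π[y](ρ[y/v](R)) → 6
  (π[y](T) ∪ π[y](ρ[y/v](R))) → 10

== RESULT ==
y
p
p
p
p
q
q
r
t
t
t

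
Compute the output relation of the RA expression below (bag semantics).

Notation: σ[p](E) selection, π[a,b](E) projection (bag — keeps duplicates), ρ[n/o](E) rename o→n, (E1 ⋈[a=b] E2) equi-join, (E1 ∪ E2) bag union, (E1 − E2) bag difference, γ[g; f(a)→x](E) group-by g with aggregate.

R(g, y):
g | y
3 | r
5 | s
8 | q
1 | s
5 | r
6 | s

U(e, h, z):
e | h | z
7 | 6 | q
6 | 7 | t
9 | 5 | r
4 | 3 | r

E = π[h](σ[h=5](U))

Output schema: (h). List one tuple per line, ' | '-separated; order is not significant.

Per-node cardinality:
  U → 4
  σ[h=5](U) → 1
  π[h](σ[h=5](U)) → 1

== RESULT ==
h
5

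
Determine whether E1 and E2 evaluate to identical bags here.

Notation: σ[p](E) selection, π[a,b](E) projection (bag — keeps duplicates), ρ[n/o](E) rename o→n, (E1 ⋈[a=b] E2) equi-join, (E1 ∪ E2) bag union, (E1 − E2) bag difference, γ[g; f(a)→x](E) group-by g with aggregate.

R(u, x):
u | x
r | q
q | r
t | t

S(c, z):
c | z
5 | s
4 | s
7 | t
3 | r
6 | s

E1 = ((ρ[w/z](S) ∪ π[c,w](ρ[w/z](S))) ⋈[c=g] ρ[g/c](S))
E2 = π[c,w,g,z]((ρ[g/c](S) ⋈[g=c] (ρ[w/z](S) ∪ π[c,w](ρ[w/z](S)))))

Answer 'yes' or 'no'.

E1 row counts bottom-up:
  S → 5
  ρ[w/z](S) → 5
  S → 5
  ρ[w/z](S) → 5
  π[c,w](ρ[w/z](S)) → 5
  (ρ[w/z](S) ∪ π[c,w](ρ[w/z](S))) → 10
  S → 5
  ρ[g/c](S) → 5
  ((ρ[w/z](S) ∪ π[c,w](ρ[w/z](S))) ⋈[c=g] ρ[g/c](S)) → 10
E2 row counts bottom-up:
  S → 5
  ρ[g/c](S) → 5
  S → 5
  ρ[w/z](S) → 5
  S → 5
  ρ[w/z](S) → 5
  π[c,w](ρ[w/z](S)) → 5
  (ρ[w/z](S) ∪ π[c,w](ρ[w/z](S))) → 10
  (ρ[g/c](S) ⋈[g=c] (ρ[w/z](S) ∪ π[c,w](ρ[w/z](S)))) → 10
  π[c,w,g,z]((ρ[g/c](S) ⋈[g=c] (ρ[w/z](S) ∪ π[c,w](ρ[w/z](S))))) → 10

E1 and E2 produce the same multiset:
c | w | g | z
3 | r | 3 | r
3 | r | 3 | r
4 | s | 4 | s
4 | s | 4 | s
5 | s | 5 | s
5 | s | 5 | s
6 | s | 6 | s
6 | s | 6 | s
7 | t | 7 | t
7 | t | 7 | t

yes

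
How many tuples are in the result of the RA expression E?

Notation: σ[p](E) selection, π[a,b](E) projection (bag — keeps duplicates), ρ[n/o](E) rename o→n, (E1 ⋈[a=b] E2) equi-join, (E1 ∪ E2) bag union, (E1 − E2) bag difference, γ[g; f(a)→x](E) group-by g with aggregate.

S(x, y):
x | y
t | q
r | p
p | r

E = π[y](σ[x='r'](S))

Subexpression sizes:
  S → 3
  σ[x='r'](S) → 1
  π[y](σ[x='r'](S)) → 1

|E| = 1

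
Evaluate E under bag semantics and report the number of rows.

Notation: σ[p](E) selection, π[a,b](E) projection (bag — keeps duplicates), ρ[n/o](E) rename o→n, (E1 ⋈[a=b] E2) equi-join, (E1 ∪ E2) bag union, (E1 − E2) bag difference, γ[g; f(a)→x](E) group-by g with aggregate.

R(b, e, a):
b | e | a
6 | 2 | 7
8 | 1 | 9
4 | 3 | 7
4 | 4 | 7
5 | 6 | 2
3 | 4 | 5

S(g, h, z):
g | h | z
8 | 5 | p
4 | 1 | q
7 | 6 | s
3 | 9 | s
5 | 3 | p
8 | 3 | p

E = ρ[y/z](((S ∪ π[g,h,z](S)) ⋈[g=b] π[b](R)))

Per-node cardinality:
  S → 6
  S → 6
  π[g,h,z](S) → 6
  (S ∪ π[g,h,z](S)) → 12
  R → 6
  π[b](R) → 6
  ((S ∪ π[g,h,z](S)) ⋈[g=b] π[b](R)) → 12
  ρ[y/z](((S ∪ π[g,h,z](S)) ⋈[g=b] π[b](R))) → 12

|E| = 12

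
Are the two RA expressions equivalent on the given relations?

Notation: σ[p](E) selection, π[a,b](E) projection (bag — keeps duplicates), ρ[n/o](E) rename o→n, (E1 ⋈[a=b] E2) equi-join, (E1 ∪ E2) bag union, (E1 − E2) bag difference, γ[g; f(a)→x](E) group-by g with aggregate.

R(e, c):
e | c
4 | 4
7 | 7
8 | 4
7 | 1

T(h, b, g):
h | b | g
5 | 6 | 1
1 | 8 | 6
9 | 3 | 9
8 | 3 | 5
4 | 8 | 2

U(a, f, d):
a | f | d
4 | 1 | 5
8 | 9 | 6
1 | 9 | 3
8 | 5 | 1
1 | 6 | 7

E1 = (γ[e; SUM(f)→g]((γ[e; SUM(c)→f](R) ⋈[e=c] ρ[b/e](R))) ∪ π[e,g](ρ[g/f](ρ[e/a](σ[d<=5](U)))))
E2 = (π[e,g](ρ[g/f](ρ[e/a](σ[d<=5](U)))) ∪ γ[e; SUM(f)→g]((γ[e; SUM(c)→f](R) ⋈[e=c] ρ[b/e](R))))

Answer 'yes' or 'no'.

E1 row counts bottom-up:
  R → 4
  γ[e; SUM(c)→f](R) → 3
  R → 4
  ρ[b/e](R) → 4
  (γ[e; SUM(c)→f](R) ⋈[e=c] ρ[b/e](R)) → 3
  γ[e; SUM(f)→g]((γ[e; SUM(c)→f](R) ⋈[e=c] ρ[b/e](R))) → 2
  U → 5
  σ[d<=5](U) → 3
  ρ[e/a](σ[d<=5](U)) → 3
  ρ[g/f](ρ[e/a](σ[d<=5](U))) → 3
  π[e,g](ρ[g/f](ρ[e/a](σ[d<=5](U)))) → 3
  (γ[e; SUM(f)→g]((γ[e; SUM(c)→f](R) ⋈[e=c] ρ[b/e](R))) ∪ π[e,g](ρ[g/f](ρ[e/a](σ[d<=5](U))))) → 5
E2 row counts bottom-up:
  U → 5
  σ[d<=5](U) → 3
  ρ[e/a](σ[d<=5](U)) → 3
  ρ[g/f](ρ[e/a](σ[d<=5](U))) → 3
  π[e,g](ρ[g/f](ρ[e/a](σ[d<=5](U)))) → 3
  R → 4
  γ[e; SUM(c)→f](R) → 3
  R → 4
  ρ[b/e](R) → 4
  (γ[e; SUM(c)→f](R) ⋈[e=c] ρ[b/e](R)) → 3
  γ[e; SUM(f)→g]((γ[e; SUM(c)→f](R) ⋈[e=c] ρ[b/e](R))) → 2
  (π[e,g](ρ[g/f](ρ[e/a](σ[d<=5](U)))) ∪ γ[e; SUM(f)→g]((γ[e; SUM(c)→f](R) ⋈[e=c] ρ[b/e](R)))) → 5

E1 and E2 produce the same multiset:
e | g
1 | 9
4 | 1
4 | 8
7 | 8
8 | 5

yes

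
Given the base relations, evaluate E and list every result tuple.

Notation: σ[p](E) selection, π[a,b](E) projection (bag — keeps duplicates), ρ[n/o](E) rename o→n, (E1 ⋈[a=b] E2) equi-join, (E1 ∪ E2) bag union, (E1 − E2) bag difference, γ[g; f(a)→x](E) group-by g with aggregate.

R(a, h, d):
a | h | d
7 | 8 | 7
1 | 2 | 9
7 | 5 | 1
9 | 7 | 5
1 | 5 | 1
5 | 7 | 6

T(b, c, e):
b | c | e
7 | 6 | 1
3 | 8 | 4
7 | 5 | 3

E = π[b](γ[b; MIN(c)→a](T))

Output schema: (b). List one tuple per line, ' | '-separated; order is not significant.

Per-node cardinality:
  T → 3
  γ[b; MIN(c)→a](T) → 2
  π[b](γ[b; MIN(c)→a](T)) → 2

== RESULT ==
b
3
7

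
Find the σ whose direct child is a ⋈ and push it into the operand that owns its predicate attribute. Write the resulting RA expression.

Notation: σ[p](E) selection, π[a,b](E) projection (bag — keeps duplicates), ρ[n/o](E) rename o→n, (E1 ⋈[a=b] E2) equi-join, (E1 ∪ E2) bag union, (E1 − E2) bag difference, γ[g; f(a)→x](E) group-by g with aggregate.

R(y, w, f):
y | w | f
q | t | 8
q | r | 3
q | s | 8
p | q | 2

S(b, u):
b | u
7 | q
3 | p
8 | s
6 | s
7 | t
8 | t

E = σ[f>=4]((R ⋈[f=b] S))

σ filters on f, owned by the left side.
E' = (σ[f>=4](R) ⋈[f=b] S)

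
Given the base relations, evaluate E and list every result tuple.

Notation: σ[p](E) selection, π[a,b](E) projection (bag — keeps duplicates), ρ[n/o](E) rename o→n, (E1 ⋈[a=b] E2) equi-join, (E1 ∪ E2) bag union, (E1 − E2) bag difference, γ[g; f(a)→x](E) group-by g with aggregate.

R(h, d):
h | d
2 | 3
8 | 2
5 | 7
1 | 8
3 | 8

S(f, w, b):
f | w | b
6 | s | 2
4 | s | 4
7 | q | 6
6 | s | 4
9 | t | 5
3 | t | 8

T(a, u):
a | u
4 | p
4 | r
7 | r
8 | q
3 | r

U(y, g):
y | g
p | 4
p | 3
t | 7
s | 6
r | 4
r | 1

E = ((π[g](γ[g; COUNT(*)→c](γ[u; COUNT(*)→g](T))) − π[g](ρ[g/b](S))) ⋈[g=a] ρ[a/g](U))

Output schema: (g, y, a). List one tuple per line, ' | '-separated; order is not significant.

Stepwise |·|:
  T → 5
  γ[u; COUNT(*)→g](T) → 3
  γ[g; COUNT(*)→c](γ[u; COUNT(*)→g](T)) → 2
  π[g](γ[g; COUNT(*)→c](γ[u; COUNT(*)→g](T))) → 2
  S → 6
  ρ[g/b](S) → 6
  π[g](ρ[g/b](S)) → 6
  (π[g](γ[g; COUNT(*)→c](γ[u; COUNT(*)→g](T))) − π[g](ρ[g/b](S))) → 2
  U → 6
  ρ[a/g](U) → 6
  ((π[g](γ[g; COUNT(*)→c](γ[u; COUNT(*)→g](T))) − π[g](ρ[g/b](S))) ⋈[g=a] ρ[a/g](U)) → 2

== RESULT ==
g | y | a
1 | r | 1
3 | p | 3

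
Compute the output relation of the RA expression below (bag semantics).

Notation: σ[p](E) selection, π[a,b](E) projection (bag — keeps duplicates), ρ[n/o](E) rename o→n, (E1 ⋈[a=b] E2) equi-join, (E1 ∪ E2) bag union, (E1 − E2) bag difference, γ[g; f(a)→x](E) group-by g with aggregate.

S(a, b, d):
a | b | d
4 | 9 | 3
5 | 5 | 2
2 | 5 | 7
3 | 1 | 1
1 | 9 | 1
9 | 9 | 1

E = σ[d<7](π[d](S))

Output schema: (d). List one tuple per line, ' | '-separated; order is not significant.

Per-node cardinality:
  S → 6
  π[d](S) → 6
  σ[d<7](π[d](S)) → 5

== RESULT ==
d
1
1
1
2
3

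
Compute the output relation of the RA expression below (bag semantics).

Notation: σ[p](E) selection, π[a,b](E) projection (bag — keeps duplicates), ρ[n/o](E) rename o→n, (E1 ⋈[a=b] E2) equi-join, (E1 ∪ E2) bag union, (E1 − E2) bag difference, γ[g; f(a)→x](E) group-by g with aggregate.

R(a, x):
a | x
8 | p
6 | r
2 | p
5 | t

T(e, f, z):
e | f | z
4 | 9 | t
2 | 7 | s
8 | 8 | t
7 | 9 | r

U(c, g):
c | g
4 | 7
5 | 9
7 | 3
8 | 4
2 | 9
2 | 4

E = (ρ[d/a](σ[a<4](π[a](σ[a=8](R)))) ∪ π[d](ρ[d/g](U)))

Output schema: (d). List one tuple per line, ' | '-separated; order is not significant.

Per-node cardinality:
  R → 4
  σ[a=8](R) → 1
  π[a](σ[a=8](R)) → 1
  σ[a<4](π[a](σ[a=8](R))) → 0
  ρ[d/a](σ[a<4](π[a](σ[a=8](R)))) → 0
  U → 6
  ρ[d/g](U) → 6
  π[d](ρ[d/g](U)) → 6
  (ρ[d/a](σ[a<4](π[a](σ[a=8](R)))) ∪ π[d](ρ[d/g](U))) → 6

== RESULT ==
d
3
4
4
7
9
9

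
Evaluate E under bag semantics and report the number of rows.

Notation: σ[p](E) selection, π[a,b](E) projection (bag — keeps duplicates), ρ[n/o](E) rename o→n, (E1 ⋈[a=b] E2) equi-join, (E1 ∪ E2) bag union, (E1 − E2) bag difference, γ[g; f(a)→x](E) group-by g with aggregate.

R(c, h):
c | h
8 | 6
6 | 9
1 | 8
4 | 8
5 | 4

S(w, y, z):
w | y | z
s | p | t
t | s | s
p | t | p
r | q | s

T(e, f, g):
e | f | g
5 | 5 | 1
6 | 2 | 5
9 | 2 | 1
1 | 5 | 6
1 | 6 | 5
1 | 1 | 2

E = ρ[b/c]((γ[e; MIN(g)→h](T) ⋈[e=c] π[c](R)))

Subexpression sizes:
  T → 6
  γ[e; MIN(g)→h](T) → 4
  R → 5
  π[c](R) → 5
  (γ[e; MIN(g)→h](T) ⋈[e=c] π[c](R)) → 3
  ρ[b/c]((γ[e; MIN(g)→h](T) ⋈[e=c] π[c](R))) → 3

|E| = 3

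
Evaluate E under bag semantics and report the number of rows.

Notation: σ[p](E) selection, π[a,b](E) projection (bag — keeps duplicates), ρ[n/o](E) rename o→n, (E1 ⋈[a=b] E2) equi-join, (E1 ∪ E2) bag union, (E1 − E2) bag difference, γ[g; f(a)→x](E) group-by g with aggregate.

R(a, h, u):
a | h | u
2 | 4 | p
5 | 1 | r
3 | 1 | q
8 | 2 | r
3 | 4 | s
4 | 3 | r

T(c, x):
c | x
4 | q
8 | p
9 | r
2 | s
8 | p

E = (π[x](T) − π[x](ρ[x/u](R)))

Per-node cardinality:
  T → 5
  π[x](T) → 5
  R → 6
  ρ[x/u](R) → 6
  π[x](ρ[x/u](R)) → 6
  (π[x](T) − π[x](ρ[x/u](R))) → 1

|E| = 1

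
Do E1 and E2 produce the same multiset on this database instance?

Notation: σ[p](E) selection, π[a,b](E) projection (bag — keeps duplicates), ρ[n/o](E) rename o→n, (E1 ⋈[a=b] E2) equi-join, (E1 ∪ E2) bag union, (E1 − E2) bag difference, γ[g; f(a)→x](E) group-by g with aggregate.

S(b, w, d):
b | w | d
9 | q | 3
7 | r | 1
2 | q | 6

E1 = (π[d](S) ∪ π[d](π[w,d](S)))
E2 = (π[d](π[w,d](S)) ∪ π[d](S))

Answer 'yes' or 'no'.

E1 subexpression sizes:
  S → 3
  π[d](S) → 3
  S → 3
  π[w,d](S) → 3
  π[d](π[w,d](S)) → 3
  (π[d](S) ∪ π[d](π[w,d](S))) → 6
E2 subexpression sizes:
  S → 3
  π[w,d](S) → 3
  π[d](π[w,d](S)) → 3
  S → 3
  π[d](S) → 3
  (π[d](π[w,d](S)) ∪ π[d](S)) → 6

E1 and E2 produce the same multiset:
d
1
1
3
3
6
6

yes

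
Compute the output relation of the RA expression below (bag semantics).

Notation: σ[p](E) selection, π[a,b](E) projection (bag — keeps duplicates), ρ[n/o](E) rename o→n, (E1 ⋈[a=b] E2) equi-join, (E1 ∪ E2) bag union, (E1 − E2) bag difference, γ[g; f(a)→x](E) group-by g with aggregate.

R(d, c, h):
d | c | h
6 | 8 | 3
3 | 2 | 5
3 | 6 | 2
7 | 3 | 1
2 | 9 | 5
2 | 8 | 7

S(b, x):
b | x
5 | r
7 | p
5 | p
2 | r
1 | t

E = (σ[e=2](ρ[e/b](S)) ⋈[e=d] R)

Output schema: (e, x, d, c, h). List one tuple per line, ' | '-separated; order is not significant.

Subexpression sizes:
  S → 5
  ρ[e/b](S) → 5
  σ[e=2](ρ[e/b](S)) → 1
  R → 6
  (σ[e=2](ρ[e/b](S)) ⋈[e=d] R) → 2

== RESULT ==
e | x | d | c | h
2 | r | 2 | 8 | 7
2 | r | 2 | 9 | 5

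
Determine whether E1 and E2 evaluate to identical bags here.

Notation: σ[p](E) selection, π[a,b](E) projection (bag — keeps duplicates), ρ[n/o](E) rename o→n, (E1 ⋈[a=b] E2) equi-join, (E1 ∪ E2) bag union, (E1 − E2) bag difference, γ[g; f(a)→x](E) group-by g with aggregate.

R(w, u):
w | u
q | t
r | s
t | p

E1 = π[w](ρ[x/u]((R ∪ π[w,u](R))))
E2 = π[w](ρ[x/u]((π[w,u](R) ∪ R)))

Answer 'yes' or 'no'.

E1 stepwise |·|:
  R → 3
  R → 3
  π[w,u](R) → 3
  (R ∪ π[w,u](R)) → 6
  ρ[x/u]((R ∪ π[w,u](R))) → 6
  π[w](ρ[x/u]((R ∪ π[w,u](R)))) → 6
E2 stepwise |·|:
  R → 3
  π[w,u](R) → 3
  R → 3
  (π[w,u](R) ∪ R) → 6
  ρ[x/u]((π[w,u](R) ∪ R)) → 6
  π[w](ρ[x/u]((π[w,u](R) ∪ R))) → 6

E1 and E2 produce the same multiset:
w
q
q
r
r
t
t

yes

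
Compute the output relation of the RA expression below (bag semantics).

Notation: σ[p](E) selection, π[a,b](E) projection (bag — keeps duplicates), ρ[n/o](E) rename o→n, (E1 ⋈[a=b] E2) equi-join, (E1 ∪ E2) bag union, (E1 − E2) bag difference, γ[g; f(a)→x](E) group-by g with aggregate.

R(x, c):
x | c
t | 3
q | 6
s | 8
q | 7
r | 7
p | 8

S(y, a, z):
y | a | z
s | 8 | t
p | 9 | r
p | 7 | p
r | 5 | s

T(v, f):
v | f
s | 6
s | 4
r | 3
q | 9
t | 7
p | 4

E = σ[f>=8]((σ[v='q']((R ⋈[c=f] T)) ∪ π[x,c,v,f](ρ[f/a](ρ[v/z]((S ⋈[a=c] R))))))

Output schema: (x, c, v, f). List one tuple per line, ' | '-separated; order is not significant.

Stepwise |·|:
  R → 6
  T → 6
  (R ⋈[c=f] T) → 4
  σ[v='q']((R ⋈[c=f] T)) → 0
  S → 4
  R → 6
  (S ⋈[a=c] R) → 4
  ρ[v/z]((S ⋈[a=c] R)) → 4
  ρ[f/a](ρ[v/z]((S ⋈[a=c] R))) → 4
  π[x,c,v,f](ρ[f/a](ρ[v/z]((S ⋈[a=c] R)))) → 4
  (σ[v='q']((R ⋈[c=f] T)) ∪ π[x,c,v,f](ρ[f/a](ρ[v/z]((S ⋈[a=c] R))))) → 4
  σ[f>=8]((σ[v='q']((R ⋈[c=f] T)) ∪ π[x,c,v,f](ρ[f/a](ρ[v/z]((S ⋈[a=c] R)))))) → 2

== RESULT ==
x | c | v | f
p | 8 | t | 8
s | 8 | t | 8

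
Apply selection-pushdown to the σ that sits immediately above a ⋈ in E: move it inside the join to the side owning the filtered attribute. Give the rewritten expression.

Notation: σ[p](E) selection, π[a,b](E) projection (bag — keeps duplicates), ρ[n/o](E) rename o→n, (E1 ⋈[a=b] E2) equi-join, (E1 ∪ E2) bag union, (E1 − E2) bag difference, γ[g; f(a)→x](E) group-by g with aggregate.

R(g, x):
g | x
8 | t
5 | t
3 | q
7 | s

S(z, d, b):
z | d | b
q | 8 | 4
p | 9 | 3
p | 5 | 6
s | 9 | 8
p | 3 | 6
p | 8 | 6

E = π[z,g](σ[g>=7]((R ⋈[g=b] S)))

σ filters on g, owned by the left side.
E' = π[z,g]((σ[g>=7](R) ⋈[g=b] S))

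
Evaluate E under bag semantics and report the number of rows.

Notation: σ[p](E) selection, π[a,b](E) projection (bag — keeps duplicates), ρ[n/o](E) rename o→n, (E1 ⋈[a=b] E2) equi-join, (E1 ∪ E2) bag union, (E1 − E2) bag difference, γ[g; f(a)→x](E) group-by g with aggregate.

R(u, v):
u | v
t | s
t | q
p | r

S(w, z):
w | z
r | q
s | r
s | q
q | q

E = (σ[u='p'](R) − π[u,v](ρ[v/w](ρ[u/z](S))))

Subexpression sizes:
  R → 3
  σ[u='p'](R) → 1
  S → 4
  ρ[u/z](S) → 4
  ρ[v/w](ρ[u/z](S)) → 4
  π[u,v](ρ[v/w](ρ[u/z](S))) → 4
  (σ[u='p'](R) − π[u,v](ρ[v/w](ρ[u/z](S)))) → 1

|E| = 1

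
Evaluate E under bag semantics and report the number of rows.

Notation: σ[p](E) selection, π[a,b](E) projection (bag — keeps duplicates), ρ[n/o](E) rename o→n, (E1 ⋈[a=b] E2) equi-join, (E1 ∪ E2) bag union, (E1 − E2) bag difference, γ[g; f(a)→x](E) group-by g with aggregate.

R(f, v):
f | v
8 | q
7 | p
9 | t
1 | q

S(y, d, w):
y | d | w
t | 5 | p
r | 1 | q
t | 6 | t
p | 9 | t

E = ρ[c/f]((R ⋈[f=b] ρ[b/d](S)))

Subexpression sizes:
  R → 4
  S → 4
  ρ[b/d](S) → 4
  (R ⋈[f=b] ρ[b/d](S)) → 2
  ρ[c/f]((R ⋈[f=b] ρ[b/d](S))) → 2

|E| = 2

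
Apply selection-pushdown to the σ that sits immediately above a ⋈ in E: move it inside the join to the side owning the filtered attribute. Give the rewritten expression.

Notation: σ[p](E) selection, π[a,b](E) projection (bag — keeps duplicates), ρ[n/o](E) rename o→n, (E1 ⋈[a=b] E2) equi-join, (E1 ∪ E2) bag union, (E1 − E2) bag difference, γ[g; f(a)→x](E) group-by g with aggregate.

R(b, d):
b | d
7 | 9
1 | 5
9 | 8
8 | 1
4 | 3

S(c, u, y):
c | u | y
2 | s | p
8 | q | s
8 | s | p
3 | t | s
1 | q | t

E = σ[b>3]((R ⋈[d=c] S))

σ filters on b, owned by the left side.
E' = (σ[b>3](R) ⋈[d=c] S)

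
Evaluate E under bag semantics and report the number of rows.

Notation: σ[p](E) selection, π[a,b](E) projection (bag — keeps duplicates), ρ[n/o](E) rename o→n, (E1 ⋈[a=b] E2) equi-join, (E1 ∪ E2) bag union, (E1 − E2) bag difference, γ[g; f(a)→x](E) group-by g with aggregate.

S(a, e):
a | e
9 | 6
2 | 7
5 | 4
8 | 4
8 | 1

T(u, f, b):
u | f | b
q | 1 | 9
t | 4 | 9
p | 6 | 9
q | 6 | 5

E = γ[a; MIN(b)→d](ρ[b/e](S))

Per-node cardinality:
  S → 5
  ρ[b/e](S) → 5
  γ[a; MIN(b)→d](ρ[b/e](S)) → 4

|E| = 4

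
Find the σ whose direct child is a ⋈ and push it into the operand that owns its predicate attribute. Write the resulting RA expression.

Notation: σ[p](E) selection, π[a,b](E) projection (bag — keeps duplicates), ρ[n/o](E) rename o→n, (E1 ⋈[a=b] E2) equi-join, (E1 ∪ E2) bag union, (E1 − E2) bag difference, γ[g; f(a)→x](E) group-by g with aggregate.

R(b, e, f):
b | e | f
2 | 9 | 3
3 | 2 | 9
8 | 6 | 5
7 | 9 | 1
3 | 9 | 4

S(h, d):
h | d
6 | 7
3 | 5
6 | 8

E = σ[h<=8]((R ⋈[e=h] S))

σ filters on h, owned by the right side.
E' = (R ⋈[e=h] σ[h<=8](S))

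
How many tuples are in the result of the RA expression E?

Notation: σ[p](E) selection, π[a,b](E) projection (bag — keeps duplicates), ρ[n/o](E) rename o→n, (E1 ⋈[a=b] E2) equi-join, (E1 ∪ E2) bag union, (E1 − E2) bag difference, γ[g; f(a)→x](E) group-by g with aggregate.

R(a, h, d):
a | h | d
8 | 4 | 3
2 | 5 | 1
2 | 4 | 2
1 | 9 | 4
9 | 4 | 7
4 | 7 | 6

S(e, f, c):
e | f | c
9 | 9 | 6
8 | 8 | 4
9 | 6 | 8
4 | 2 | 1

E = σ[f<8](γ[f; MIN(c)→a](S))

Per-node cardinality:
  S → 4
  γ[f; MIN(c)→a](S) → 4
  σ[f<8](γ[f; MIN(c)→a](S)) → 2

|E| = 2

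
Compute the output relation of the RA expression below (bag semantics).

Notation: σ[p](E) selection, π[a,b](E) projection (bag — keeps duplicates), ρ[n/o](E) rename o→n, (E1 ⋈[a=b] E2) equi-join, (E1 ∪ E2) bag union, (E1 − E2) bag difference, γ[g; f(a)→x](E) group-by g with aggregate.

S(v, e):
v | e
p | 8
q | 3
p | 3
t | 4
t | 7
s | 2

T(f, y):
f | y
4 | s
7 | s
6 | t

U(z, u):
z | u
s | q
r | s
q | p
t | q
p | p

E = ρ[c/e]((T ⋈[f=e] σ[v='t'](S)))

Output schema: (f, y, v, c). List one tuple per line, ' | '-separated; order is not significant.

Per-node cardinality:
  T → 3
  S → 6
  σ[v='t'](S) → 2
  (T ⋈[f=e] σ[v='t'](S)) → 2
  ρ[c/e]((T ⋈[f=e] σ[v='t'](S))) → 2

== RESULT ==
f | y | v | c
4 | s | t | 4
7 | s | t | 7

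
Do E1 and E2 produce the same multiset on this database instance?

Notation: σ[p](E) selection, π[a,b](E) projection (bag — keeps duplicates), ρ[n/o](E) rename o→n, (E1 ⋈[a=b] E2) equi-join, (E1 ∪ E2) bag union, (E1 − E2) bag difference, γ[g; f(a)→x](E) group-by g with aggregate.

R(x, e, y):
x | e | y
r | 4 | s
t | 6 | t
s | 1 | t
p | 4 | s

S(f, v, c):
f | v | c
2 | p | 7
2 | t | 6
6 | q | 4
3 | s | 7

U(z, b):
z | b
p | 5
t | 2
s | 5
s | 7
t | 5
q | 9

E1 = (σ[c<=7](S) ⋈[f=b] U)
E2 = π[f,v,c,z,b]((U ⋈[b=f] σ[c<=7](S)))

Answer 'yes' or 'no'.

E1 stepwise |·|:
  S → 4
  σ[c<=7](S) → 4
  U → 6
  (σ[c<=7](S) ⋈[f=b] U) → 2
E2 stepwise |·|:
  U → 6
  S → 4
  σ[c<=7](S) → 4
  (U ⋈[b=f] σ[c<=7](S)) → 2
  π[f,v,c,z,b]((U ⋈[b=f] σ[c<=7](S))) → 2

E1 and E2 produce the same multiset:
f | v | c | z | b
2 | p | 7 | t | 2
2 | t | 6 | t | 2

yes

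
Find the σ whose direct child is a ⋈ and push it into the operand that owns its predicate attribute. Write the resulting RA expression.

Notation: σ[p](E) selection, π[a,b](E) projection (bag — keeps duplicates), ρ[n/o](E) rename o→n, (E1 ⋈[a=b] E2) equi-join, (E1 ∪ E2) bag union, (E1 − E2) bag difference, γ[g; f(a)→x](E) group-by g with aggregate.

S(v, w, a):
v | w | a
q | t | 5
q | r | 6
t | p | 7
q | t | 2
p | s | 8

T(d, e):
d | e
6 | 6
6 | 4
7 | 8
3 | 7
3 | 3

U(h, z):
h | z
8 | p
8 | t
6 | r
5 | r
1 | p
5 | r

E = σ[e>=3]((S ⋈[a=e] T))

σ filters on e, owned by the right side.
E' = (S ⋈[a=e] σ[e>=3](T))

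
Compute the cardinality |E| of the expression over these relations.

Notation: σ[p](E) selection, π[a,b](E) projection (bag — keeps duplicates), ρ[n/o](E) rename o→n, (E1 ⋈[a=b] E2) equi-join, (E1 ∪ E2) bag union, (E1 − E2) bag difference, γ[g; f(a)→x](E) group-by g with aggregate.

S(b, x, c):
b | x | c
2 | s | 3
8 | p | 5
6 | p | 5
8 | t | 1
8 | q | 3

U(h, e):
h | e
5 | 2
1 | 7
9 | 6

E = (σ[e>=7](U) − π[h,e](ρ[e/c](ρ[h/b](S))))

Subexpression sizes:
  U → 3
  σ[e>=7](U) → 1
  S → 5
  ρ[h/b](S) → 5
  ρ[e/c](ρ[h/b](S)) → 5
  π[h,e](ρ[e/c](ρ[h/b](S))) → 5
  (σ[e>=7](U) − π[h,e](ρ[e/c](ρ[h/b](S)))) → 1

|E| = 1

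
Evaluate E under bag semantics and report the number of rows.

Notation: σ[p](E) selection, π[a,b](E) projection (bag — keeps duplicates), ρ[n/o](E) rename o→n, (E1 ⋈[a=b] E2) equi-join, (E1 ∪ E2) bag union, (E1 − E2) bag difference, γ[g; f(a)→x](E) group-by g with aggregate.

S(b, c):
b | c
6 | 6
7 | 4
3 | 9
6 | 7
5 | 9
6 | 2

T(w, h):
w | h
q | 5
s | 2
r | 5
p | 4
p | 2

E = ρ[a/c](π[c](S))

Per-node cardinality:
  S → 6
  π[c](S) → 6
  ρ[a/c](π[c](S)) → 6

|E| = 6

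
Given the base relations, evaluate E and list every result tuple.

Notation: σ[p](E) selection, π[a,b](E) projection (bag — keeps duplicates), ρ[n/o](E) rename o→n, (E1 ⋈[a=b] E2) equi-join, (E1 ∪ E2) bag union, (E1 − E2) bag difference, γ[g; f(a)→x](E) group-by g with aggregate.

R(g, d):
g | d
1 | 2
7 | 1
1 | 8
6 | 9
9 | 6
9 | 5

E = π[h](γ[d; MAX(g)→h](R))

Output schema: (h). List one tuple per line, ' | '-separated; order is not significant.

Subexpression sizes:
  R → 6
  γ[d; MAX(g)→h](R) → 6
  π[h](γ[d; MAX(g)→h](R)) → 6

== RESULT ==
h
1
1
6
7
9
9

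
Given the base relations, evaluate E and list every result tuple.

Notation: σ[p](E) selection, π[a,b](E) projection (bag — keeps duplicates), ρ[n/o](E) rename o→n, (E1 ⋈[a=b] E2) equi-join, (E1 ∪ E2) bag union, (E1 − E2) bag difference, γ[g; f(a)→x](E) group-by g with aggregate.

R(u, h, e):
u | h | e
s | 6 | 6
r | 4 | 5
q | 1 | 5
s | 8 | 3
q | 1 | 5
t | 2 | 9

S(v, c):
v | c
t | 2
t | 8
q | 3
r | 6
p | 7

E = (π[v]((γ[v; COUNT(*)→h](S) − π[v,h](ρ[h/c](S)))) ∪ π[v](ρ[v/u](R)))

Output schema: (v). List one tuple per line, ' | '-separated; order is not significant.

Row counts bottom-up:
  S → 5
  γ[v; COUNT(*)→h](S) → 4
  S → 5
  ρ[h/c](S) → 5
  π[v,h](ρ[h/c](S)) → 5
  (γ[v; COUNT(*)→h](S) − π[v,h](ρ[h/c](S))) → 3
  π[v]((γ[v; COUNT(*)→h](S) − π[v,h](ρ[h/c](S)))) → 3
  R → 6
  ρ[v/u](R) → 6
  π[v](ρ[v/u](R)) → 6
  (π[v]((γ[v; COUNT(*)→h](S) − π[v,h](ρ[h/c](S)))) ∪ π[v](ρ[v/u](R))) → 9

== RESULT ==
v
p
q
q
q
r
r
s
s
t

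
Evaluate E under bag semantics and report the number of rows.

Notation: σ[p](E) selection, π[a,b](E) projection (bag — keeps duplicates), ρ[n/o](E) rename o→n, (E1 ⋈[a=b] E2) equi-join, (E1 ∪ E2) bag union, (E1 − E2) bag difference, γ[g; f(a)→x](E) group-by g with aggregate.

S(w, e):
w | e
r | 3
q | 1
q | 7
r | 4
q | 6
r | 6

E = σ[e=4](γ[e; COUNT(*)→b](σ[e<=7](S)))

Subexpression sizes:
  S → 6
  σ[e<=7](S) → 6
  γ[e; COUNT(*)→b](σ[e<=7](S)) → 5
  σ[e=4](γ[e; COUNT(*)→b](σ[e<=7](S))) → 1

|E| = 1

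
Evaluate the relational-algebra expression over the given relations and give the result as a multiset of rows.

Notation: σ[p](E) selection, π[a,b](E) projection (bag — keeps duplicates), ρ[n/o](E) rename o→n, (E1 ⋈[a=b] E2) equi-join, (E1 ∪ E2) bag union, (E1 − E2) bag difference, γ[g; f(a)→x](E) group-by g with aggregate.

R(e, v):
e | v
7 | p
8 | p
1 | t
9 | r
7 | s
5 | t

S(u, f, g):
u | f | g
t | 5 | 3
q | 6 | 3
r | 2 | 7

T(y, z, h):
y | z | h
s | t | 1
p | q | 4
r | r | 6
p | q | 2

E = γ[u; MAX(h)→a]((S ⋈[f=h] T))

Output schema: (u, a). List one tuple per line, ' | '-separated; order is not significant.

Per-node cardinality:
  S → 3
  T → 4
  (S ⋈[f=h] T) → 2
  γ[u; MAX(h)→a]((S ⋈[f=h] T)) → 2

== RESULT ==
u | a
q | 6
r | 2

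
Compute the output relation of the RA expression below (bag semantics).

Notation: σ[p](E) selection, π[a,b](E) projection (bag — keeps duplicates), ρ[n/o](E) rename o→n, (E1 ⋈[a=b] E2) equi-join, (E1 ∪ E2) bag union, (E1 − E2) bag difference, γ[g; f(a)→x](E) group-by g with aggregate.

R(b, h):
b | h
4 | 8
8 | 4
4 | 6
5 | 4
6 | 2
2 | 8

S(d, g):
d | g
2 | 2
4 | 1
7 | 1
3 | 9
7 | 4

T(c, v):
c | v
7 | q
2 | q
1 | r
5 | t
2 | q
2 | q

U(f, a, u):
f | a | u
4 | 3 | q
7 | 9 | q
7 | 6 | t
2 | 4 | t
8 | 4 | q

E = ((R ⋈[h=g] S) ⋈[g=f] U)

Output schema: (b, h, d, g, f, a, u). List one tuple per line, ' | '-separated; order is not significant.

Subexpression sizes:
  R → 6
  S → 5
  (R ⋈[h=g] S) → 3
  U → 5
  ((R ⋈[h=g] S) ⋈[g=f] U) → 3

== RESULT ==
b | h | d | g | f | a | u
5 | 4 | 7 | 4 | 4 | 3 | q
6 | 2 | 2 | 2 | 2 | 4 | t
8 | 4 | 7 | 4 | 4 | 3 | q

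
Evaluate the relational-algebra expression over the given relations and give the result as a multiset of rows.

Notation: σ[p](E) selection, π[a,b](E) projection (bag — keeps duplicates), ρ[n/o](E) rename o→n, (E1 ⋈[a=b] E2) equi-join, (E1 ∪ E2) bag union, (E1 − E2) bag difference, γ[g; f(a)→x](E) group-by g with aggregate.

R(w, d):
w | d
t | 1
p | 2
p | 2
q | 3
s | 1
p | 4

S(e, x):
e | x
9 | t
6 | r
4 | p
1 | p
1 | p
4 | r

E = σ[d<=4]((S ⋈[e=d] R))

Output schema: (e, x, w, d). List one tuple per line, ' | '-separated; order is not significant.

Subexpression sizes:
  S → 6
  R → 6
  (S ⋈[e=d] R) → 6
  σ[d<=4]((S ⋈[e=d] R)) → 6

== RESULT ==
e | x | w | d
1 | p | s | 1
1 | p | s | 1
1 | p | t | 1
1 | p | t | 1
4 | p | p | 4
4 | r | p | 4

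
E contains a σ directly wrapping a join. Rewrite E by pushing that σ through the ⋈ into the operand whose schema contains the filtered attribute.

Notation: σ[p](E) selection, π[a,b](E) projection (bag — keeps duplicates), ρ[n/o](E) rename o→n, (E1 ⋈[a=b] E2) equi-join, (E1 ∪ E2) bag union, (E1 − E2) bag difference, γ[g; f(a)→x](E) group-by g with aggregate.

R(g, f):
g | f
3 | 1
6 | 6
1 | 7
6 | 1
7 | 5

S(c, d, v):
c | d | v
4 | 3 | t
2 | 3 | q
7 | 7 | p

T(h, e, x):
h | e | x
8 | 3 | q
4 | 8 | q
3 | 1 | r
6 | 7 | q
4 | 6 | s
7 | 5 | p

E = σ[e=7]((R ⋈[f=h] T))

σ filters on e, owned by the right side.
E' = (R ⋈[f=h] σ[e=7](T))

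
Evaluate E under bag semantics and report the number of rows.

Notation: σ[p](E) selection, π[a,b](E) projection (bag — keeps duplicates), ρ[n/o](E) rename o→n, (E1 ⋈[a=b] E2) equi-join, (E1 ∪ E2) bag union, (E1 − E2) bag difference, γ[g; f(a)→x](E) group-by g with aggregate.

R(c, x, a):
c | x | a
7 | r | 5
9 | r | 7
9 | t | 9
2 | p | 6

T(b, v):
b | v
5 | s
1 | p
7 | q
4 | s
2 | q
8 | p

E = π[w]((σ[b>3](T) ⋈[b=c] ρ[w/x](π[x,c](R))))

Stepwise |·|:
  T → 6
  σ[b>3](T) → 4
  R → 4
  π[x,c](R) → 4
  ρ[w/x](π[x,c](R)) → 4
  (σ[b>3](T) ⋈[b=c] ρ[w/x](π[x,c](R))) → 1
  π[w]((σ[b>3](T) ⋈[b=c] ρ[w/x](π[x,c](R)))) → 1

|E| = 1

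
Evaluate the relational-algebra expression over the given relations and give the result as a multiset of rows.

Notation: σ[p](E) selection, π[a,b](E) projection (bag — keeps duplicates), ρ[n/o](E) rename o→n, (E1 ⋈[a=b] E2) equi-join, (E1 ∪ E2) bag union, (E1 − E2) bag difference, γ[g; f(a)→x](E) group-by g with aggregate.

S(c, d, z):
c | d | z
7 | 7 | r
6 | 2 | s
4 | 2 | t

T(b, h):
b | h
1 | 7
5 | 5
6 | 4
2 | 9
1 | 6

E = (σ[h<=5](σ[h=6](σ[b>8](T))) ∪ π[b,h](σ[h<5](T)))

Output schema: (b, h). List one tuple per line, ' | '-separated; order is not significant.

Row counts bottom-up:
  T → 5
  σ[b>8](T) → 0
  σ[h=6](σ[b>8](T)) → 0
  σ[h<=5](σ[h=6](σ[b>8](T))) → 0
  T → 5
  σ[h<5](T) → 1
  π[b,h](σ[h<5](T)) → 1
  (σ[h<=5](σ[h=6](σ[b>8](T))) ∪ π[b,h](σ[h<5](T))) → 1

== RESULT ==
b | h
6 | 4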